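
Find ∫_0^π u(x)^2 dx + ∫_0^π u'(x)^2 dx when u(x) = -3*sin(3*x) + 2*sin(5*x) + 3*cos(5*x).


||u||_{H^1(0,π)}^2 = 214*π

u'(x) = -15*sin(5*x) - 9*cos(3*x) + 10*cos(5*x).
Expand u² and (u')² and integrate term by term on (0, π), using: for integers n ≥ 1, ∫_0^π sin²(nx) dx = ∫_0^π cos²(nx) dx = π/2; for n ≠ n', ∫_0^π sin(nx)sin(n'x) dx = ∫_0^π cos(nx)cos(n'x) dx = 0; and by product-to-sum, ∫_0^π sin(nx)cos(n'x) dx = ½∫_0^π [sin((n+n')x) + sin((n−n')x)] dx, which is 0 when n+n' is even and 2n/(n²−n'²) when n+n' is odd (it need not vanish on (0, π)).
  u² squared terms: (-3)²·∫sin(3x)² dx = 9·π/2 = 9*π/2;  (2)²·∫sin(5x)² dx = 4·π/2 = 2*π;  (3)²·∫cos(5x)² dx = 9·π/2 = 9*π/2.
  u² cross terms: 2·(-3)·(2)·∫sin(3x)·sin(5x) dx = -12·(0) = 0;  2·(-3)·(3)·∫sin(3x)·cos(5x) dx = -18·(0) = 0;  2·(2)·(3)·∫sin(5x)·cos(5x) dx = 12·(0) = 0.
  So ∫_0^π u² dx = 9*π/2 + 2*π + 9*π/2 + 0 + 0 + 0 = 11*π.
  (u')² squared terms: (-15)²·∫sin(5x)² dx = 225·π/2 = 225*π/2;  (-9)²·∫cos(3x)² dx = 81·π/2 = 81*π/2;  (10)²·∫cos(5x)² dx = 100·π/2 = 50*π.
  (u')² cross terms: 2·(-15)·(-9)·∫sin(5x)·cos(3x) dx = 270·(0) = 0;  2·(-15)·(10)·∫sin(5x)·cos(5x) dx = -300·(0) = 0;  2·(-9)·(10)·∫cos(3x)·cos(5x) dx = -180·(0) = 0.
  So ∫_0^π (u')² dx = 225*π/2 + 81*π/2 + 50*π + 0 + 0 + 0 = 203*π.
||u||_{H^1}^2 = (11*π) + (203*π) = 214*π.


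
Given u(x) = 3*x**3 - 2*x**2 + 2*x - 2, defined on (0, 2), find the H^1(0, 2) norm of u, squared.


||u||_{H^1}^2 = 44944/105

The H^1 norm (squared) on an interval (0, L) is
  ||u||_{H^1}^2 = ∫_0^L u(x)^2 dx + ∫_0^L u'(x)^2 dx.
Compute u'(x) = 9*x**2 - 4*x + 2.
Then u(x)^2 = 9*x**6 - 12*x**5 + 16*x**4 - 20*x**3 + 12*x**2 - 8*x + 4 and u'(x)^2 = 81*x**4 - 72*x**3 + 52*x**2 - 16*x + 4.
Integrate each monomial from 0 to 2 using ∫_0^2 c·x^n dx = c·2^(n+1)/(n+1):
  ∫_0^2 u(x)^2 dx = ∫_0^2 (9*x^6 - 12*x^5 + 16*x^4 - 20*x^3 + 12*x^2 - 8*x + 4) dx. Term by term:
    ∫_0^2 9*x^6 dx = 1152/7;  ∫_0^2 -12*x^5 dx = -128;  ∫_0^2 16*x^4 dx = 512/5;
    ∫_0^2 -20*x^3 dx = -80;  ∫_0^2 12*x^2 dx = 32;  ∫_0^2 -8*x dx = -16;
    ∫_0^2 4 dx = 8.
  Sum: 1152/7 − 128 + 512/5 − 80 + 32 − 16 + 8 = 2904/35.
  ∫_0^2 u'(x)^2 dx = ∫_0^2 (81*x^4 - 72*x^3 + 52*x^2 - 16*x + 4) dx. Term by term:
    ∫_0^2 81*x^4 dx = 2592/5;  ∫_0^2 -72*x^3 dx = -288;  ∫_0^2 52*x^2 dx = 416/3;
    ∫_0^2 -16*x dx = -32;  ∫_0^2 4 dx = 8.
  Sum: 2592/5 − 288 + 416/3 − 32 + 8 = 5176/15.
Adding: ||u||_{H^1}^2 = 2904/35 + 5176/15 = 44944/105.


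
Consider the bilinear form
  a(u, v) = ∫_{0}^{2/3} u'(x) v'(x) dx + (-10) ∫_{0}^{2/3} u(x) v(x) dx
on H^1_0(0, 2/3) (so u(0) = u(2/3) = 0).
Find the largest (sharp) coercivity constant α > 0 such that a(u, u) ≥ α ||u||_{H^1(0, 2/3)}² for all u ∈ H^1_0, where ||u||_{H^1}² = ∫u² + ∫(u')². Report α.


α = (-40 + 9*π^2)/(4 + 9*π^2)

Coercivity of a(·,·) on H^1_0(0, 2/3) means a(u, u) ≥ α ||u||_{H^1}² for every u ∈ H^1_0.
The interval has length L = 2/3, and Poincaré/coercivity depend only on L. Here a(u, u) = ∫(u')² + (-10)·∫u².
Here c = -10 < 0 with |c| < (π/L)² = 9*π^2/4, so coercivity still holds. The condition a(u,u) ≥ α||u||_{H^1}² reads (1−α)∫(u')² ≥ (α−c)∫u². Any admissible α is ≤ 1 (rapidly oscillating u have ∫u²/∫(u')² → 0), and α = 1 would force 0 ≥ (1−c)∫u², impossible since c < 1; so 1−α > 0. By the sharp Poincaré inequality on H^1_0 of an interval of length L, ∫(u')² ≥ (π/L)²∫u² with equality for the first sine mode sin(π(x−x₀)/L) (x₀ the left endpoint), so the inequality holds for all u iff (1−α)(π/L)² ≥ α − c, i.e. α ≤ ((π/L)² + c)/((π/L)² + 1) = (1 + c(L/π)²)/(1 + (L/π)²). (Direct route, valid since c ≤ 0: Poincaré gives c∫u² ≥ c(L/π)²∫(u')², so a(u,u) ≥ (1 + c(L/π)²)∫(u')², while ||u||_{H^1}² ≤ (1 + (L/π)²)∫(u')²; dividing yields the same α.) With (π/L)² = 9*π^2/4 and c = -10, the largest admissible constant is α = ((π/L)² + c)/((π/L)² + 1).
Simplifying, α = (-40 + 9*π^2)/(4 + 9*π^2).


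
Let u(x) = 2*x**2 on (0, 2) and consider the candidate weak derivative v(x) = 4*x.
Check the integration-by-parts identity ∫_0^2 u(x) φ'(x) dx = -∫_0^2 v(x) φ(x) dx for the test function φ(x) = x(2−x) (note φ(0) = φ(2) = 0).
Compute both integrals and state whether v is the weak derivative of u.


LHS = -16/3, RHS = -16/3. Yes, v = u' weakly.

u(x) = 2*x**2, classical derivative u'(x) = 4*x.
φ(x) = x(2−x), so φ'(x) = 2 - 2*x.
Note φ(0) = φ(2) = 0, so the boundary term u·φ vanishes.
LHS = ∫_0^2 u(x) φ'(x) dx = ∫_0^2 (-4*x^3 + 4*x^2) dx. Term by term:
  ∫_0^2 -4*x^3 dx = -16;  ∫_0^2 4*x^2 dx = 32/3.
Sum: -16 + 32/3 = -16/3.
So LHS = -16/3.
∫_0^2 v(x) φ(x) dx = ∫_0^2 (-4*x^3 + 8*x^2) dx. Term by term:
  ∫_0^2 -4*x^3 dx = -16;  ∫_0^2 8*x^2 dx = 64/3.
Sum: -16 + 64/3 = 16/3.
So RHS = -∫_0^2 v(x) φ(x) dx = -16/3.
LHS = RHS, so the identity holds for this test φ.
Moreover u is smooth here and v(x) = u'(x) = 4*x pointwise, so the identity holds for every test function. Hence v is the weak derivative of u.


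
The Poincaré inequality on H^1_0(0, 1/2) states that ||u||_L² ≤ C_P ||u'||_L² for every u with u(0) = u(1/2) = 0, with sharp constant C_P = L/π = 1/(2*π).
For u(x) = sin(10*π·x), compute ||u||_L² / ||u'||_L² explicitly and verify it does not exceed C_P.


||u||_L² / ||u'||_L² = 1/(10*π) < C_P = 1/(2*π).

u(x) = sin(10*π·x), so u'(x) = 10*π*cos(10*π*x).
Writing u(x) = A·sin(kπx/L) with A = 1 and k = 5, use ∫_0^L sin²(kπx/L) dx = L/2 and ∫_0^L cos²(kπx/L) dx = L/2.
u² = 1·sin²(10*π·x) and (u')² = 100*π^2·cos²(10*π·x), and each of sin², cos² integrates to L/2 = 1/4 over (0, 1/2).
∫_0^1/2 u² dx = 1/4, so ||u||_L² = 1/2.
∫_0^1/2 (u')² dx = 25*π^2, so ||u'||_L² = 5*π.
Ratio ||u||_L² / ||u'||_L² = 1/(10*π).
Sharp Poincaré constant on H^1_0(0, 1/2) is C_P = L/π = 1/(2*π), achieved by sin(2*π·x).
This is the k = 5 harmonic; the ratio L/(kπ) is strictly less than C_P = L/π, consistent with the sharp inequality ||u||_L² ≤ C_P ||u'||_L².


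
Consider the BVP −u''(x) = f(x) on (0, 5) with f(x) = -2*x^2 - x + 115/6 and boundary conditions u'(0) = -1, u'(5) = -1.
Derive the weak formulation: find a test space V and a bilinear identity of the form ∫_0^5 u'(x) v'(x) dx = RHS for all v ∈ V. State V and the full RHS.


V = H^1(0, 5) (v unrestricted at boundary; u is determined up to an additive constant); weak form: ∫_0^5 u'v' dx = ∫_0^5 (-2*x^2 - x + 115/6) v dx − v(5) + v(0) for all v ∈ V.

Multiply both sides by a test function v and integrate from 0 to 5:
  ∫_0^5 −u''(x) v(x) dx = ∫_0^5 f(x) v(x) dx.
Integrate the LHS by parts once:
  ∫_0^5 −u'' v dx = −[u'(x) v(x)]_0^5 + ∫_0^5 u'(x) v'(x) dx.
Thus ∫_0^5 u'(x) v'(x) dx = ∫_0^5 f(x) v(x) dx + [u'(x) v(x)]_0^5.
Choose V so that boundary terms are either known or forced to vanish.
u has inhomogeneous Neumann u'(0) = -1, u'(5) = -1. [u' v]_0^5 = (-1)·v(5) − (-1)·v(0) = − v(5) + v(0). Take V = H^1(0, 5); boundary term becomes part of RHS.
Weak formulation: find u (satisfying any essential BC) such that ∫_0^5 u'(x) v'(x) dx = ∫_0^5 f v dx − v(5) + v(0) for all v ∈ V (Neumann data are natural BCs: they enter the RHS as boundary terms).
Substituting f(x) = -2*x^2 - x + 115/6, the right-hand side is ∫_0^5 (-2*x^2 - x + 115/6) v dx − v(5) + v(0).
Compatibility check (pure Neumann): taking v ≡ 1 ∈ V gives 0 = ∫_0^5 f dx + (-1) − (-1), i.e. ∫_0^5 f dx must equal u'(0) − u'(5) = 0. Indeed ∫_0^5 (-2*x^2 - x + 115/6) dx = 0, so the data are compatible. The solution is then unique only up to an additive constant (fix it e.g. by requiring ∫_0^5 u dx = 0).


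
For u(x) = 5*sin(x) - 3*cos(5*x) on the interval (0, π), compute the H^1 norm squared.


||u||_{H^1(0,π)}^2 = 142*π

u'(x) = 15*sin(5*x) + 5*cos(x).
Expand u² and (u')² and integrate term by term on (0, π), using: for integers n ≥ 1, ∫_0^π sin²(nx) dx = ∫_0^π cos²(nx) dx = π/2; for n ≠ n', ∫_0^π sin(nx)sin(n'x) dx = ∫_0^π cos(nx)cos(n'x) dx = 0; and by product-to-sum, ∫_0^π sin(nx)cos(n'x) dx = ½∫_0^π [sin((n+n')x) + sin((n−n')x)] dx, which is 0 when n+n' is even and 2n/(n²−n'²) when n+n' is odd (it need not vanish on (0, π)).
  u² squared terms: (-3)²·∫cos(5x)² dx = 9·π/2 = 9*π/2;  (5)²·∫sin(x)² dx = 25·π/2 = 25*π/2.
  u² cross terms: 2·(-3)·(5)·∫cos(5x)·sin(x) dx = -30·(0) = 0.
  So ∫_0^π u² dx = 9*π/2 + 25*π/2 + 0 = 17*π.
  (u')² squared terms: (5)²·∫cos(x)² dx = 25·π/2 = 25*π/2;  (15)²·∫sin(5x)² dx = 225·π/2 = 225*π/2.
  (u')² cross terms: 2·(5)·(15)·∫cos(x)·sin(5x) dx = 150·(0) = 0.
  So ∫_0^π (u')² dx = 25*π/2 + 225*π/2 + 0 = 125*π.
||u||_{H^1}^2 = (17*π) + (125*π) = 142*π.


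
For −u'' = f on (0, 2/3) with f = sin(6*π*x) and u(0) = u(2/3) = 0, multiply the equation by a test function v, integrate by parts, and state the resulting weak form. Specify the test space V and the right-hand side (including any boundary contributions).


V = H^1_0(0, 2/3) (so v(0) = v(2/3) = 0); weak form: ∫_0^2/3 u'v' dx = ∫_0^2/3 (sin(6*π*x)) v dx for all v ∈ V.

Multiply both sides by a test function v and integrate from 0 to 2/3:
  ∫_0^2/3 −u''(x) v(x) dx = ∫_0^2/3 f(x) v(x) dx.
Integrate the LHS by parts once:
  ∫_0^2/3 −u'' v dx = −[u'(x) v(x)]_0^2/3 + ∫_0^2/3 u'(x) v'(x) dx.
Thus ∫_0^2/3 u'(x) v'(x) dx = ∫_0^2/3 f(x) v(x) dx + [u'(x) v(x)]_0^2/3.
Choose V so that boundary terms are either known or forced to vanish.
u is Dirichlet: u(0) = u(2/3) = 0. Let V = H^1_0(0, 2/3); then v(0) = v(2/3) = 0, and [u' v]_0^2/3 = 0.
Weak formulation: find u (satisfying any essential BC) such that ∫_0^2/3 u'(x) v'(x) dx = ∫_0^2/3 f v dx for all v ∈ V.
Substituting f(x) = sin(6*π*x), the right-hand side is ∫_0^2/3 (sin(6*π*x)) v dx.


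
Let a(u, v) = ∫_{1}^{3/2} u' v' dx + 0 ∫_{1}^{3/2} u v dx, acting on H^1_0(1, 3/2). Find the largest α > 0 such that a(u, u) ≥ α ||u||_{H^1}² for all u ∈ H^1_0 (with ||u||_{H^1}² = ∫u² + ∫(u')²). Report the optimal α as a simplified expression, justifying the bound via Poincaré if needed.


α = 4*π^2/(1 + 4*π^2)

Coercivity of a(·,·) on H^1_0(1, 3/2) means a(u, u) ≥ α ||u||_{H^1}² for every u ∈ H^1_0.
The interval has length L = 1/2, and Poincaré/coercivity depend only on L. Here a(u, u) = ∫(u')² + (0)·∫u².
Here c = 0, so a(u,u) = ∫(u')² alone. The condition a(u,u) ≥ α||u||_{H^1}² reads (1−α)∫(u')² ≥ (α−c)∫u². Any admissible α is ≤ 1 (rapidly oscillating u have ∫u²/∫(u')² → 0), and α = 1 would force 0 ≥ (1−c)∫u², impossible since c < 1; so 1−α > 0. By the sharp Poincaré inequality on H^1_0 of an interval of length L, ∫(u')² ≥ (π/L)²∫u² with equality for the first sine mode sin(π(x−x₀)/L) (x₀ the left endpoint), so the inequality holds for all u iff (1−α)(π/L)² ≥ α − c, i.e. α ≤ ((π/L)² + c)/((π/L)² + 1) = (1 + c(L/π)²)/(1 + (L/π)²). (Direct route, valid since c ≤ 0: Poincaré gives c∫u² ≥ c(L/π)²∫(u')², so a(u,u) ≥ (1 + c(L/π)²)∫(u')², while ||u||_{H^1}² ≤ (1 + (L/π)²)∫(u')²; dividing yields the same α.) With (π/L)² = 4*π^2 and c = 0, the largest admissible constant is α = ((π/L)² + c)/((π/L)² + 1).
Simplifying, α = 4*π^2/(1 + 4*π^2).


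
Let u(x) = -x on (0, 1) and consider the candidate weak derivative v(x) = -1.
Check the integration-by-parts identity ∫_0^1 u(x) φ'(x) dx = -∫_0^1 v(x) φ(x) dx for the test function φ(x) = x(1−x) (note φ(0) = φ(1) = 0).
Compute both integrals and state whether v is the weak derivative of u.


LHS = 1/6, RHS = 1/6. Yes, v = u' weakly.

u(x) = -x, classical derivative u'(x) = -1.
φ(x) = x(1−x), so φ'(x) = 1 - 2*x.
Note φ(0) = φ(1) = 0, so the boundary term u·φ vanishes.
LHS = ∫_0^1 u(x) φ'(x) dx = ∫_0^1 (2*x^2 - x) dx. Term by term:
  ∫_0^1 2*x^2 dx = 2/3;  ∫_0^1 -x dx = -1/2.
Sum: 2/3 − 1/2 = 1/6.
So LHS = 1/6.
∫_0^1 v(x) φ(x) dx = ∫_0^1 (x^2 - x) dx. Term by term:
  ∫_0^1 x^2 dx = 1/3;  ∫_0^1 -x dx = -1/2.
Sum: 1/3 − 1/2 = -1/6.
So RHS = -∫_0^1 v(x) φ(x) dx = 1/6.
LHS = RHS, so the identity holds for this test φ.
Moreover u is smooth here and v(x) = u'(x) = -1 pointwise, so the identity holds for every test function. Hence v is the weak derivative of u.


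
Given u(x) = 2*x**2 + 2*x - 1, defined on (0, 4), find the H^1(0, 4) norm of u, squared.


||u||_{H^1}^2 = 26828/15

The H^1 norm (squared) on an interval (0, L) is
  ||u||_{H^1}^2 = ∫_0^L u(x)^2 dx + ∫_0^L u'(x)^2 dx.
Compute u'(x) = 4*x + 2.
Then u(x)^2 = 4*x**4 + 8*x**3 - 4*x + 1 and u'(x)^2 = 16*x**2 + 16*x + 4.
Integrate each monomial from 0 to 4 using ∫_0^4 c·x^n dx = c·4^(n+1)/(n+1):
  ∫_0^4 u(x)^2 dx = ∫_0^4 (4*x^4 + 8*x^3 - 4*x + 1) dx. Term by term:
    ∫_0^4 4*x^4 dx = 4096/5;  ∫_0^4 8*x^3 dx = 512;  ∫_0^4 -4*x dx = -32;
    ∫_0^4 1 dx = 4.
  Sum: 4096/5 + 512 − 32 + 4 = 6516/5.
  ∫_0^4 u'(x)^2 dx = ∫_0^4 (16*x^2 + 16*x + 4) dx. Term by term:
    ∫_0^4 16*x^2 dx = 1024/3;  ∫_0^4 16*x dx = 128;  ∫_0^4 4 dx = 16.
  Sum: 1024/3 + 128 + 16 = 1456/3.
Adding: ||u||_{H^1}^2 = 6516/5 + 1456/3 = 26828/15.


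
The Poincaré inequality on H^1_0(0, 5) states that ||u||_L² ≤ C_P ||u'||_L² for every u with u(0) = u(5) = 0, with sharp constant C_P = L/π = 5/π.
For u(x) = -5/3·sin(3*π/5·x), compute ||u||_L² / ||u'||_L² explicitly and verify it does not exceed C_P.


||u||_L² / ||u'||_L² = 5/(3*π) < C_P = 5/π.

u(x) = -5/3·sin(3*π/5·x), so u'(x) = -π*cos(3*π*x/5).
Writing u(x) = A·sin(kπx/L) with A = -5/3 and k = 3, use ∫_0^L sin²(kπx/L) dx = L/2 and ∫_0^L cos²(kπx/L) dx = L/2.
u² = 25/9·sin²(3*π/5·x) and (u')² = π^2·cos²(3*π/5·x), and each of sin², cos² integrates to L/2 = 5/2 over (0, 5).
∫_0^5 u² dx = 125/18, so ||u||_L² = 5*sqrt(10)/6.
∫_0^5 (u')² dx = 5*π^2/2, so ||u'||_L² = sqrt(10)*π/2.
Ratio ||u||_L² / ||u'||_L² = 5/(3*π).
Sharp Poincaré constant on H^1_0(0, 5) is C_P = L/π = 5/π, achieved by sin(π/5·x).
This is the k = 3 harmonic; the ratio L/(kπ) is strictly less than C_P = L/π, consistent with the sharp inequality ||u||_L² ≤ C_P ||u'||_L².


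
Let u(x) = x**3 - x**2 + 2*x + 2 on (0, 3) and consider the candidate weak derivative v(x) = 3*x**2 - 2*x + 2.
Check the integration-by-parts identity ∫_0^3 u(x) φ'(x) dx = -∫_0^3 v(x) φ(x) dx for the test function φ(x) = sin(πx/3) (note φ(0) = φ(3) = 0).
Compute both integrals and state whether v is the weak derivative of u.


LHS = -75/π + 324/π^3, RHS = -75/π + 324/π^3. Yes, v = u' weakly.

u(x) = x**3 - x**2 + 2*x + 2, classical derivative u'(x) = 3*x**2 - 2*x + 2.
φ(x) = sin(πx/3), so φ'(x) = π*cos(π*x/3)/3.
Note φ(0) = φ(3) = 0, so the boundary term u·φ vanishes.
LHS = ∫_0^3 u(x) φ'(x) dx = ∫_0^3 (π*x^3*cos(π*x/3)/3 - π*x^2*cos(π*x/3)/3 + 2*π*x*cos(π*x/3)/3 + 2*π*cos(π*x/3)/3) dx. Term by term:
  ∫_0^3 2*π*cos(π*x/3)/3 dx = 0;  ∫_0^3 -π*x^2*cos(π*x/3)/3 dx = 18/π;  ∫_0^3 π*x^3*cos(π*x/3)/3 dx = -81/π + 324/π^3;
  ∫_0^3 2*π*x*cos(π*x/3)/3 dx = -12/π.
Sum: 0 + 18/π + -81/π + 324/π^3 − 12/π = -75/π + 324/π^3.
So LHS = -75/π + 324/π^3.
∫_0^3 v(x) φ(x) dx = ∫_0^3 (3*x^2*sin(π*x/3) - 2*x*sin(π*x/3) + 2*sin(π*x/3)) dx. Term by term:
  ∫_0^3 2*sin(π*x/3) dx = 12/π;  ∫_0^3 -2*x*sin(π*x/3) dx = -18/π;  ∫_0^3 3*x^2*sin(π*x/3) dx = -324/π^3 + 81/π.
Sum: 12/π − 18/π + -324/π^3 + 81/π = -324/π^3 + 75/π.
So RHS = -∫_0^3 v(x) φ(x) dx = -75/π + 324/π^3.
LHS = RHS, so the identity holds for this test φ.
Moreover u is smooth here and v(x) = u'(x) = 3*x**2 - 2*x + 2 pointwise, so the identity holds for every test function. Hence v is the weak derivative of u.


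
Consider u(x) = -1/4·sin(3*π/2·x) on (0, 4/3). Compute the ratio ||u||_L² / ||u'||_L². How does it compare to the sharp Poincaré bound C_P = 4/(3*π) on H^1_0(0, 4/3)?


||u||_L² / ||u'||_L² = 2/(3*π) < C_P = 4/(3*π).

u(x) = -1/4·sin(3*π/2·x), so u'(x) = -3*π*cos(3*π*x/2)/8.
Writing u(x) = A·sin(kπx/L) with A = -1/4 and k = 2, use ∫_0^L sin²(kπx/L) dx = L/2 and ∫_0^L cos²(kπx/L) dx = L/2.
u² = 1/16·sin²(3*π/2·x) and (u')² = 9*π^2/64·cos²(3*π/2·x), and each of sin², cos² integrates to L/2 = 2/3 over (0, 4/3).
∫_0^4/3 u² dx = 1/24, so ||u||_L² = sqrt(6)/12.
∫_0^4/3 (u')² dx = 3*π^2/32, so ||u'||_L² = sqrt(6)*π/8.
Ratio ||u||_L² / ||u'||_L² = 2/(3*π).
Sharp Poincaré constant on H^1_0(0, 4/3) is C_P = L/π = 4/(3*π), achieved by sin(3*π/4·x).
This is the k = 2 harmonic; the ratio L/(kπ) is strictly less than C_P = L/π, consistent with the sharp inequality ||u||_L² ≤ C_P ||u'||_L².


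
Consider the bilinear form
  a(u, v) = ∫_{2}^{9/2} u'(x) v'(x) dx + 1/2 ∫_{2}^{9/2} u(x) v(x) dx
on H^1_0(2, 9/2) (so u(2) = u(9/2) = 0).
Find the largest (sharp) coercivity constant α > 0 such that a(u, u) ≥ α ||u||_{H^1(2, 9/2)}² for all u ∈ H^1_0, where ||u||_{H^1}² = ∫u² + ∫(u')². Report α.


α = (25 + 8*π^2)/(2*(25 + 4*π^2))

Coercivity of a(·,·) on H^1_0(2, 9/2) means a(u, u) ≥ α ||u||_{H^1}² for every u ∈ H^1_0.
The interval has length L = 5/2, and Poincaré/coercivity depend only on L. Here a(u, u) = ∫(u')² + (1/2)·∫u².
Here 0 < c = 1/2 < 1. The condition a(u,u) ≥ α||u||_{H^1}² reads (1−α)∫(u')² ≥ (α−c)∫u². Any admissible α is ≤ 1 (rapidly oscillating u have ∫u²/∫(u')² → 0), and α = 1 would force 0 ≥ (1−c)∫u², impossible since c < 1; so 1−α > 0. By the sharp Poincaré inequality on H^1_0 of an interval of length L, ∫(u')² ≥ (π/L)²∫u² with equality for the first sine mode sin(π(x−x₀)/L) (x₀ the left endpoint), so the inequality holds for all u iff (1−α)(π/L)² ≥ α − c, i.e. α ≤ ((π/L)² + c)/((π/L)² + 1) = (1 + c(L/π)²)/(1 + (L/π)²). With (π/L)² = 4*π^2/25 and c = 1/2, the largest admissible constant is α = ((π/L)² + c)/((π/L)² + 1).
Simplifying, α = (25 + 8*π^2)/(2*(25 + 4*π^2)).


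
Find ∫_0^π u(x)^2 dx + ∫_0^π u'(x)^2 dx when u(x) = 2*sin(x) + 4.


||u||_{H^1(0,π)}^2 = 32 + 20*π

u'(x) = 2*cos(x).
Expand u² and (u')² and integrate term by term on (0, π), using: for integers n ≥ 1, ∫_0^π sin²(nx) dx = ∫_0^π cos²(nx) dx = π/2; for n ≠ n', ∫_0^π sin(nx)sin(n'x) dx = ∫_0^π cos(nx)cos(n'x) dx = 0; and by product-to-sum, ∫_0^π sin(nx)cos(n'x) dx = ½∫_0^π [sin((n+n')x) + sin((n−n')x)] dx, which is 0 when n+n' is even and 2n/(n²−n'²) when n+n' is odd (it need not vanish on (0, π)). For the constant mode: ∫_0^π 1 dx = π, ∫_0^π cos(nx) dx = 0, ∫_0^π sin(nx) dx = (1−(−1)^n)/n.
  u² squared terms: (4)²·∫1 dx = 16·π = 16*π;  (2)²·∫sin(x)² dx = 4·π/2 = 2*π.
  u² cross terms: 2·(4)·(2)·∫1·sin(x) dx = 16·(2) = 32.
  So ∫_0^π u² dx = 16*π + 2*π + 32 = 32 + 18*π.
  (u')² squared terms: (2)²·∫cos(x)² dx = 4·π/2 = 2*π.
  So ∫_0^π (u')² dx = 2*π.
||u||_{H^1}^2 = (32 + 18*π) + (2*π) = 32 + 20*π.


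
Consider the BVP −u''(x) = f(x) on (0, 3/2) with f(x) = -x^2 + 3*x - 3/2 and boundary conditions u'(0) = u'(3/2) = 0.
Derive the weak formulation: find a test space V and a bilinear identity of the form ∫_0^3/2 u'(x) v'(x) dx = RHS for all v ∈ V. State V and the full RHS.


V = H^1(0, 3/2) (no boundary constraint on v; u is determined up to an additive constant); weak form: ∫_0^3/2 u'v' dx = ∫_0^3/2 (-x^2 + 3*x - 3/2) v dx for all v ∈ V.

Multiply both sides by a test function v and integrate from 0 to 3/2:
  ∫_0^3/2 −u''(x) v(x) dx = ∫_0^3/2 f(x) v(x) dx.
Integrate the LHS by parts once:
  ∫_0^3/2 −u'' v dx = −[u'(x) v(x)]_0^3/2 + ∫_0^3/2 u'(x) v'(x) dx.
Thus ∫_0^3/2 u'(x) v'(x) dx = ∫_0^3/2 f(x) v(x) dx + [u'(x) v(x)]_0^3/2.
Choose V so that boundary terms are either known or forced to vanish.
u has homogeneous Neumann: u'(0) = u'(3/2) = 0. So [u' v]_0^3/2 = 0·v(3/2) − 0·v(0) = 0 for any v; take V = H^1(0, 3/2).
Weak formulation: find u (satisfying any essential BC) such that ∫_0^3/2 u'(x) v'(x) dx = ∫_0^3/2 f v dx for all v ∈ V (homogeneous Neumann, so boundary terms vanish).
Substituting f(x) = -x^2 + 3*x - 3/2, the right-hand side is ∫_0^3/2 (-x^2 + 3*x - 3/2) v dx.
Compatibility check (pure Neumann): taking v ≡ 1 ∈ V gives 0 = ∫_0^3/2 f dx + (0) − (0), i.e. ∫_0^3/2 f dx must equal u'(0) − u'(3/2) = 0. Indeed ∫_0^3/2 (-x^2 + 3*x - 3/2) dx = 0, so the data are compatible. The solution is then unique only up to an additive constant (fix it e.g. by requiring ∫_0^3/2 u dx = 0).


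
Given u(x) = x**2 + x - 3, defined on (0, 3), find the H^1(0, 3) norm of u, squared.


||u||_{H^1}^2 = 1011/10

The H^1 norm (squared) on an interval (0, L) is
  ||u||_{H^1}^2 = ∫_0^L u(x)^2 dx + ∫_0^L u'(x)^2 dx.
Compute u'(x) = 2*x + 1.
Then u(x)^2 = x**4 + 2*x**3 - 5*x**2 - 6*x + 9 and u'(x)^2 = 4*x**2 + 4*x + 1.
Integrate each monomial from 0 to 3 using ∫_0^3 c·x^n dx = c·3^(n+1)/(n+1):
  ∫_0^3 u(x)^2 dx = ∫_0^3 (x^4 + 2*x^3 - 5*x^2 - 6*x + 9) dx. Term by term:
    ∫_0^3 x^4 dx = 243/5;  ∫_0^3 2*x^3 dx = 81/2;  ∫_0^3 -5*x^2 dx = -45;
    ∫_0^3 -6*x dx = -27;  ∫_0^3 9 dx = 27.
  Sum: 243/5 + 81/2 − 45 − 27 + 27 = 441/10.
  ∫_0^3 u'(x)^2 dx = ∫_0^3 (4*x^2 + 4*x + 1) dx. Term by term:
    ∫_0^3 4*x^2 dx = 36;  ∫_0^3 4*x dx = 18;  ∫_0^3 1 dx = 3.
  Sum: 36 + 18 + 3 = 57.
Adding: ||u||_{H^1}^2 = 441/10 + 57 = 1011/10.


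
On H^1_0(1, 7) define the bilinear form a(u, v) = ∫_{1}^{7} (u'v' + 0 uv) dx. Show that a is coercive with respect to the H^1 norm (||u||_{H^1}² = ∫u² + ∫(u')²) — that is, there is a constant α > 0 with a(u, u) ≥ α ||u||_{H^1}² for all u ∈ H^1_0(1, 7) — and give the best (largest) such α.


α = π^2/(π^2 + 36)

Coercivity of a(·,·) on H^1_0(1, 7) means a(u, u) ≥ α ||u||_{H^1}² for every u ∈ H^1_0.
The interval has length L = 6, and Poincaré/coercivity depend only on L. Here a(u, u) = ∫(u')² + (0)·∫u².
Here c = 0, so a(u,u) = ∫(u')² alone. The condition a(u,u) ≥ α||u||_{H^1}² reads (1−α)∫(u')² ≥ (α−c)∫u². Any admissible α is ≤ 1 (rapidly oscillating u have ∫u²/∫(u')² → 0), and α = 1 would force 0 ≥ (1−c)∫u², impossible since c < 1; so 1−α > 0. By the sharp Poincaré inequality on H^1_0 of an interval of length L, ∫(u')² ≥ (π/L)²∫u² with equality for the first sine mode sin(π(x−x₀)/L) (x₀ the left endpoint), so the inequality holds for all u iff (1−α)(π/L)² ≥ α − c, i.e. α ≤ ((π/L)² + c)/((π/L)² + 1) = (1 + c(L/π)²)/(1 + (L/π)²). (Direct route, valid since c ≤ 0: Poincaré gives c∫u² ≥ c(L/π)²∫(u')², so a(u,u) ≥ (1 + c(L/π)²)∫(u')², while ||u||_{H^1}² ≤ (1 + (L/π)²)∫(u')²; dividing yields the same α.) With (π/L)² = π^2/36 and c = 0, the largest admissible constant is α = ((π/L)² + c)/((π/L)² + 1).
Simplifying, α = π^2/(π^2 + 36).


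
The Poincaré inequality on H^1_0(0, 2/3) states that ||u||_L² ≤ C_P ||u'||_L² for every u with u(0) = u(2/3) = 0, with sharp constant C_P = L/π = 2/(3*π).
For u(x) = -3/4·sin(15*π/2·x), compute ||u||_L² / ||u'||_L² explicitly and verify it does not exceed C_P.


||u||_L² / ||u'||_L² = 2/(15*π) < C_P = 2/(3*π).

u(x) = -3/4·sin(15*π/2·x), so u'(x) = -45*π*cos(15*π*x/2)/8.
Writing u(x) = A·sin(kπx/L) with A = -3/4 and k = 5, use ∫_0^L sin²(kπx/L) dx = L/2 and ∫_0^L cos²(kπx/L) dx = L/2.
u² = 9/16·sin²(15*π/2·x) and (u')² = 2025*π^2/64·cos²(15*π/2·x), and each of sin², cos² integrates to L/2 = 1/3 over (0, 2/3).
∫_0^2/3 u² dx = 3/16, so ||u||_L² = sqrt(3)/4.
∫_0^2/3 (u')² dx = 675*π^2/64, so ||u'||_L² = 15*sqrt(3)*π/8.
Ratio ||u||_L² / ||u'||_L² = 2/(15*π).
Sharp Poincaré constant on H^1_0(0, 2/3) is C_P = L/π = 2/(3*π), achieved by sin(3*π/2·x).
This is the k = 5 harmonic; the ratio L/(kπ) is strictly less than C_P = L/π, consistent with the sharp inequality ||u||_L² ≤ C_P ||u'||_L².


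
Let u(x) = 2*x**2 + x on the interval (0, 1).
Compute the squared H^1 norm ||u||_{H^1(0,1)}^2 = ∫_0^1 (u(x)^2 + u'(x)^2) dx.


||u||_{H^1}^2 = 187/15

The H^1 norm (squared) on an interval (0, L) is
  ||u||_{H^1}^2 = ∫_0^L u(x)^2 dx + ∫_0^L u'(x)^2 dx.
Compute u'(x) = 4*x + 1.
Then u(x)^2 = 4*x**4 + 4*x**3 + x**2 and u'(x)^2 = 16*x**2 + 8*x + 1.
Integrate each monomial from 0 to 1 using ∫_0^1 c·x^n dx = c·1^(n+1)/(n+1):
  ∫_0^1 u(x)^2 dx = ∫_0^1 (4*x^4 + 4*x^3 + x^2) dx. Term by term:
    ∫_0^1 4*x^4 dx = 4/5;  ∫_0^1 4*x^3 dx = 1;  ∫_0^1 x^2 dx = 1/3.
  Sum: 4/5 + 1 + 1/3 = 32/15.
  ∫_0^1 u'(x)^2 dx = ∫_0^1 (16*x^2 + 8*x + 1) dx. Term by term:
    ∫_0^1 16*x^2 dx = 16/3;  ∫_0^1 8*x dx = 4;  ∫_0^1 1 dx = 1.
  Sum: 16/3 + 4 + 1 = 31/3.
Adding: ||u||_{H^1}^2 = 32/15 + 31/3 = 187/15.


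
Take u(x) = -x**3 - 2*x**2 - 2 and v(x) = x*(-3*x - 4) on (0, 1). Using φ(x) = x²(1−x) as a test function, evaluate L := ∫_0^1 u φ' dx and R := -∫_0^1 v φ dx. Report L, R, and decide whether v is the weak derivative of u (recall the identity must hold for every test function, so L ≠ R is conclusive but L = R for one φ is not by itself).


LHS = 3/10, RHS = 3/10. Yes, v = u' weakly.

u(x) = -x**3 - 2*x**2 - 2, classical derivative u'(x) = -3*x**2 - 4*x.
φ(x) = x²(1−x), so φ'(x) = x*(2 - 3*x).
Note φ(0) = φ(1) = 0, so the boundary term u·φ vanishes.
LHS = ∫_0^1 u(x) φ'(x) dx = ∫_0^1 (3*x^5 + 4*x^4 - 4*x^3 + 6*x^2 - 4*x) dx. Term by term:
  ∫_0^1 3*x^5 dx = 1/2;  ∫_0^1 4*x^4 dx = 4/5;  ∫_0^1 -4*x^3 dx = -1;
  ∫_0^1 6*x^2 dx = 2;  ∫_0^1 -4*x dx = -2.
Sum: 1/2 + 4/5 − 1 + 2 − 2 = 3/10.
So LHS = 3/10.
∫_0^1 v(x) φ(x) dx = ∫_0^1 (3*x^5 + x^4 - 4*x^3) dx. Term by term:
  ∫_0^1 3*x^5 dx = 1/2;  ∫_0^1 x^4 dx = 1/5;  ∫_0^1 -4*x^3 dx = -1.
Sum: 1/2 + 1/5 − 1 = -3/10.
So RHS = -∫_0^1 v(x) φ(x) dx = 3/10.
LHS = RHS, so the identity holds for this test φ.
Moreover u is smooth here and v(x) = u'(x) = -3*x**2 - 4*x pointwise, so the identity holds for every test function. Hence v is the weak derivative of u.


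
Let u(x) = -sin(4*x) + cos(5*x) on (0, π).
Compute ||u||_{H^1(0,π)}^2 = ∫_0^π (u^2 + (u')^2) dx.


||u||_{H^1(0,π)}^2 = 416/9 + 43*π/2

u'(x) = -5*sin(5*x) - 4*cos(4*x).
Expand u² and (u')² and integrate term by term on (0, π), using: for integers n ≥ 1, ∫_0^π sin²(nx) dx = ∫_0^π cos²(nx) dx = π/2; for n ≠ n', ∫_0^π sin(nx)sin(n'x) dx = ∫_0^π cos(nx)cos(n'x) dx = 0; and by product-to-sum, ∫_0^π sin(nx)cos(n'x) dx = ½∫_0^π [sin((n+n')x) + sin((n−n')x)] dx, which is 0 when n+n' is even and 2n/(n²−n'²) when n+n' is odd (it need not vanish on (0, π)).
  u² squared terms: (-1)²·∫sin(4x)² dx = 1·π/2 = π/2;  (1)²·∫cos(5x)² dx = 1·π/2 = π/2.
  u² cross terms: 2·(-1)·(1)·∫sin(4x)·cos(5x) dx = -2·(-8/9) = 16/9.
  So ∫_0^π u² dx = π/2 + π/2 + 16/9 = 16/9 + π.
  (u')² squared terms: (-5)²·∫sin(5x)² dx = 25·π/2 = 25*π/2;  (-4)²·∫cos(4x)² dx = 16·π/2 = 8*π.
  (u')² cross terms: 2·(-5)·(-4)·∫sin(5x)·cos(4x) dx = 40·(10/9) = 400/9.
  So ∫_0^π (u')² dx = 25*π/2 + 8*π + 400/9 = 400/9 + 41*π/2.
||u||_{H^1}^2 = (16/9 + π) + (400/9 + 41*π/2) = 416/9 + 43*π/2.


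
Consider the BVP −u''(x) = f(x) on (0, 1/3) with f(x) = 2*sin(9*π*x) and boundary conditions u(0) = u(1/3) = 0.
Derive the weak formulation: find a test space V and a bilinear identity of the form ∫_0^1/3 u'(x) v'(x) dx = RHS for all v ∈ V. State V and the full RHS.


V = H^1_0(0, 1/3) (so v(0) = v(1/3) = 0); weak form: ∫_0^1/3 u'v' dx = ∫_0^1/3 (2*sin(9*π*x)) v dx for all v ∈ V.

Multiply both sides by a test function v and integrate from 0 to 1/3:
  ∫_0^1/3 −u''(x) v(x) dx = ∫_0^1/3 f(x) v(x) dx.
Integrate the LHS by parts once:
  ∫_0^1/3 −u'' v dx = −[u'(x) v(x)]_0^1/3 + ∫_0^1/3 u'(x) v'(x) dx.
Thus ∫_0^1/3 u'(x) v'(x) dx = ∫_0^1/3 f(x) v(x) dx + [u'(x) v(x)]_0^1/3.
Choose V so that boundary terms are either known or forced to vanish.
u is Dirichlet: u(0) = u(1/3) = 0. Let V = H^1_0(0, 1/3); then v(0) = v(1/3) = 0, and [u' v]_0^1/3 = 0.
Weak formulation: find u (satisfying any essential BC) such that ∫_0^1/3 u'(x) v'(x) dx = ∫_0^1/3 f v dx for all v ∈ V.
Substituting f(x) = 2*sin(9*π*x), the right-hand side is ∫_0^1/3 (2*sin(9*π*x)) v dx.


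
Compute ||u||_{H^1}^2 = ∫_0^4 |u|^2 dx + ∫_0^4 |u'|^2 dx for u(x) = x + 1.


||u||_{H^1}^2 = 136/3

The H^1 norm (squared) on an interval (0, L) is
  ||u||_{H^1}^2 = ∫_0^L u(x)^2 dx + ∫_0^L u'(x)^2 dx.
Compute u'(x) = 1.
Then u(x)^2 = x**2 + 2*x + 1 and u'(x)^2 = 1.
Integrate each monomial from 0 to 4 using ∫_0^4 c·x^n dx = c·4^(n+1)/(n+1):
  ∫_0^4 u(x)^2 dx = ∫_0^4 (x^2 + 2*x + 1) dx. Term by term:
    ∫_0^4 x^2 dx = 64/3;  ∫_0^4 2*x dx = 16;  ∫_0^4 1 dx = 4.
  Sum: 64/3 + 16 + 4 = 124/3.
  ∫_0^4 u'(x)^2 dx = ∫_0^4 (1) dx. Term by term:
    ∫_0^4 1 dx = 4.
Adding: ||u||_{H^1}^2 = 124/3 + 4 = 136/3.


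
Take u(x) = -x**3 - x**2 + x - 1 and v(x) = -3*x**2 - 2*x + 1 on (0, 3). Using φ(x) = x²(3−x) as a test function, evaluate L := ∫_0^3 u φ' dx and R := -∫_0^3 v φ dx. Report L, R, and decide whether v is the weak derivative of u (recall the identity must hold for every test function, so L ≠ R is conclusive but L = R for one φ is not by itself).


LHS = 1809/20, RHS = 1809/20. Yes, v = u' weakly.

u(x) = -x**3 - x**2 + x - 1, classical derivative u'(x) = -3*x**2 - 2*x + 1.
φ(x) = x²(3−x), so φ'(x) = 3*x*(2 - x).
Note φ(0) = φ(3) = 0, so the boundary term u·φ vanishes.
LHS = ∫_0^3 u(x) φ'(x) dx = ∫_0^3 (3*x^5 - 3*x^4 - 9*x^3 + 9*x^2 - 6*x) dx. Term by term:
  ∫_0^3 3*x^5 dx = 729/2;  ∫_0^3 -3*x^4 dx = -729/5;  ∫_0^3 -9*x^3 dx = -729/4;
  ∫_0^3 9*x^2 dx = 81;  ∫_0^3 -6*x dx = -27.
Sum: 729/2 − 729/5 − 729/4 + 81 − 27 = 1809/20.
So LHS = 1809/20.
∫_0^3 v(x) φ(x) dx = ∫_0^3 (3*x^5 - 7*x^4 - 7*x^3 + 3*x^2) dx. Term by term:
  ∫_0^3 3*x^5 dx = 729/2;  ∫_0^3 -7*x^4 dx = -1701/5;  ∫_0^3 -7*x^3 dx = -567/4;
  ∫_0^3 3*x^2 dx = 27.
Sum: 729/2 − 1701/5 − 567/4 + 27 = -1809/20.
So RHS = -∫_0^3 v(x) φ(x) dx = 1809/20.
LHS = RHS, so the identity holds for this test φ.
Moreover u is smooth here and v(x) = u'(x) = -3*x**2 - 2*x + 1 pointwise, so the identity holds for every test function. Hence v is the weak derivative of u.


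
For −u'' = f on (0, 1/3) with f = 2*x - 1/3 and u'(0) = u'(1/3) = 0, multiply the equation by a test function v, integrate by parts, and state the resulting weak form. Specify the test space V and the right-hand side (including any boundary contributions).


V = H^1(0, 1/3) (no boundary constraint on v; u is determined up to an additive constant); weak form: ∫_0^1/3 u'v' dx = ∫_0^1/3 (2*x - 1/3) v dx for all v ∈ V.

Multiply both sides by a test function v and integrate from 0 to 1/3:
  ∫_0^1/3 −u''(x) v(x) dx = ∫_0^1/3 f(x) v(x) dx.
Integrate the LHS by parts once:
  ∫_0^1/3 −u'' v dx = −[u'(x) v(x)]_0^1/3 + ∫_0^1/3 u'(x) v'(x) dx.
Thus ∫_0^1/3 u'(x) v'(x) dx = ∫_0^1/3 f(x) v(x) dx + [u'(x) v(x)]_0^1/3.
Choose V so that boundary terms are either known or forced to vanish.
u has homogeneous Neumann: u'(0) = u'(1/3) = 0. So [u' v]_0^1/3 = 0·v(1/3) − 0·v(0) = 0 for any v; take V = H^1(0, 1/3).
Weak formulation: find u (satisfying any essential BC) such that ∫_0^1/3 u'(x) v'(x) dx = ∫_0^1/3 f v dx for all v ∈ V (homogeneous Neumann, so boundary terms vanish).
Substituting f(x) = 2*x - 1/3, the right-hand side is ∫_0^1/3 (2*x - 1/3) v dx.
Compatibility check (pure Neumann): taking v ≡ 1 ∈ V gives 0 = ∫_0^1/3 f dx + (0) − (0), i.e. ∫_0^1/3 f dx must equal u'(0) − u'(1/3) = 0. Indeed ∫_0^1/3 (2*x - 1/3) dx = 0, so the data are compatible. The solution is then unique only up to an additive constant (fix it e.g. by requiring ∫_0^1/3 u dx = 0).


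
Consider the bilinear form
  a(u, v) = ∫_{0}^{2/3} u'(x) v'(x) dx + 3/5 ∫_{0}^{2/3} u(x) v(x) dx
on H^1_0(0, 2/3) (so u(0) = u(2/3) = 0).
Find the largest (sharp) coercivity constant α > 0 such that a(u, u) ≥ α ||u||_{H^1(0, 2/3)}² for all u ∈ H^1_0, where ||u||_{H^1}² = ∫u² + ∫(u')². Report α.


α = 3*(4 + 15*π^2)/(5*(4 + 9*π^2))

Coercivity of a(·,·) on H^1_0(0, 2/3) means a(u, u) ≥ α ||u||_{H^1}² for every u ∈ H^1_0.
The interval has length L = 2/3, and Poincaré/coercivity depend only on L. Here a(u, u) = ∫(u')² + (3/5)·∫u².
Here 0 < c = 3/5 < 1. The condition a(u,u) ≥ α||u||_{H^1}² reads (1−α)∫(u')² ≥ (α−c)∫u². Any admissible α is ≤ 1 (rapidly oscillating u have ∫u²/∫(u')² → 0), and α = 1 would force 0 ≥ (1−c)∫u², impossible since c < 1; so 1−α > 0. By the sharp Poincaré inequality on H^1_0 of an interval of length L, ∫(u')² ≥ (π/L)²∫u² with equality for the first sine mode sin(π(x−x₀)/L) (x₀ the left endpoint), so the inequality holds for all u iff (1−α)(π/L)² ≥ α − c, i.e. α ≤ ((π/L)² + c)/((π/L)² + 1) = (1 + c(L/π)²)/(1 + (L/π)²). With (π/L)² = 9*π^2/4 and c = 3/5, the largest admissible constant is α = ((π/L)² + c)/((π/L)² + 1).
Simplifying, α = 3*(4 + 15*π^2)/(5*(4 + 9*π^2)).


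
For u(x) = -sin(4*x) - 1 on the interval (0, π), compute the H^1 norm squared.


||u||_{H^1(0,π)}^2 = 19*π/2

u'(x) = -4*cos(4*x).
Expand u² and (u')² and integrate term by term on (0, π), using: for integers n ≥ 1, ∫_0^π sin²(nx) dx = ∫_0^π cos²(nx) dx = π/2; for n ≠ n', ∫_0^π sin(nx)sin(n'x) dx = ∫_0^π cos(nx)cos(n'x) dx = 0; and by product-to-sum, ∫_0^π sin(nx)cos(n'x) dx = ½∫_0^π [sin((n+n')x) + sin((n−n')x)] dx, which is 0 when n+n' is even and 2n/(n²−n'²) when n+n' is odd (it need not vanish on (0, π)). For the constant mode: ∫_0^π 1 dx = π, ∫_0^π cos(nx) dx = 0, ∫_0^π sin(nx) dx = (1−(−1)^n)/n.
  u² squared terms: (-1)²·∫1 dx = 1·π = π;  (-1)²·∫sin(4x)² dx = 1·π/2 = π/2.
  u² cross terms: 2·(-1)·(-1)·∫1·sin(4x) dx = 2·(0) = 0.
  So ∫_0^π u² dx = π + π/2 + 0 = 3*π/2.
  (u')² squared terms: (-4)²·∫cos(4x)² dx = 16·π/2 = 8*π.
  So ∫_0^π (u')² dx = 8*π.
||u||_{H^1}^2 = (3*π/2) + (8*π) = 19*π/2.


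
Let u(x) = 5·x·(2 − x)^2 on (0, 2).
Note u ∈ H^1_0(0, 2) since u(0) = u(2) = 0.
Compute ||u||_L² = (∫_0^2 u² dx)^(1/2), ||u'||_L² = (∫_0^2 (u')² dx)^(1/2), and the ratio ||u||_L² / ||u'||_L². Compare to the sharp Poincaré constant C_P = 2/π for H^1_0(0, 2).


||u||_L² / ||u'||_L² = sqrt(14)/7 < C_P = 2/π.

u(x) = 5·x·(2 − x)^2, so u'(x) = 5*(x - 2)*(3*x - 2).
u(x) = 5·x·(2 − x)^2 vanishes at x = 0 and x = 2, so u ∈ H^1_0(0, 2). Differentiate via the product rule and integrate the resulting polynomials term by term.
  ∫_0^2 u² dx = ∫_0^2 (25*x^6 - 200*x^5 + 600*x^4 - 800*x^3 + 400*x^2) dx. Term by term:
    ∫_0^2 25*x^6 dx = 3200/7;  ∫_0^2 -200*x^5 dx = -6400/3;  ∫_0^2 600*x^4 dx = 3840;
    ∫_0^2 -800*x^3 dx = -3200;  ∫_0^2 400*x^2 dx = 3200/3.
  Sum: 3200/7 − 6400/3 + 3840 − 3200 + 3200/3 = 640/21.
  ∫_0^2 (u')² dx = ∫_0^2 (225*x^4 - 1200*x^3 + 2200*x^2 - 1600*x + 400) dx. Term by term:
    ∫_0^2 225*x^4 dx = 1440;  ∫_0^2 -1200*x^3 dx = -4800;  ∫_0^2 2200*x^2 dx = 17600/3;
    ∫_0^2 -1600*x dx = -3200;  ∫_0^2 400 dx = 800.
  Sum: 1440 − 4800 + 17600/3 − 3200 + 800 = 320/3.
∫_0^2 u² dx = 640/21, so ||u||_L² = 8*sqrt(210)/21.
∫_0^2 (u')² dx = 320/3, so ||u'||_L² = 8*sqrt(15)/3.
Ratio ||u||_L² / ||u'||_L² = sqrt(14)/7.
Sharp Poincaré constant on H^1_0(0, 2) is C_P = L/π = 2/π, achieved by sin(π/2·x).
A polynomial bump cannot attain the sharp Poincaré constant (only the first sine eigenfunction does), so the ratio is strictly less than C_P, consistent with ||u||_L² ≤ C_P ||u'||_L².


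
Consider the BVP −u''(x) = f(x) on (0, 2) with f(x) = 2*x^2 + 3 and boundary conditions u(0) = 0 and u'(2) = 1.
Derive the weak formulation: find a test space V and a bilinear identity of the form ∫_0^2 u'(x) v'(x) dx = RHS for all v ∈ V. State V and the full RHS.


V = {v ∈ H^1(0, 2) : v(0) = 0} (test functions vanish at x = 0 where u is specified); weak form: ∫_0^2 u'v' dx = ∫_0^2 (2*x^2 + 3) v dx + v(2) for all v ∈ V.

Multiply both sides by a test function v and integrate from 0 to 2:
  ∫_0^2 −u''(x) v(x) dx = ∫_0^2 f(x) v(x) dx.
Integrate the LHS by parts once:
  ∫_0^2 −u'' v dx = −[u'(x) v(x)]_0^2 + ∫_0^2 u'(x) v'(x) dx.
Thus ∫_0^2 u'(x) v'(x) dx = ∫_0^2 f(x) v(x) dx + [u'(x) v(x)]_0^2.
Choose V so that boundary terms are either known or forced to vanish.
Mixed BC: u(0) = 0 (Dirichlet) and u'(2) = 1 (Neumann). Define V = {v ∈ H^1(0, 2) : v(0) = 0}. Then [u' v]_0^2 = u'(2)·v(2) − u'(0)·0 = v(2).
Weak formulation: find u (satisfying any essential BC) such that ∫_0^2 u'(x) v'(x) dx = ∫_0^2 f v dx + v(2) for all v ∈ V (Dirichlet at 0 absorbed into V; Neumann datum at x = 2 contributes the boundary term).
Substituting f(x) = 2*x^2 + 3, the right-hand side is ∫_0^2 (2*x^2 + 3) v dx + v(2).


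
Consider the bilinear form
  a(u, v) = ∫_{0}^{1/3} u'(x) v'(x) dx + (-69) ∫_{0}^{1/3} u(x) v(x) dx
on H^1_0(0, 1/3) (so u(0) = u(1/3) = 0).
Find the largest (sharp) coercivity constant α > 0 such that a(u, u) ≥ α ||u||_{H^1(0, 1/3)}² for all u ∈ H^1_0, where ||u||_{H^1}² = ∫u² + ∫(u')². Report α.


α = 3*(-23 + 3*π^2)/(1 + 9*π^2)

Coercivity of a(·,·) on H^1_0(0, 1/3) means a(u, u) ≥ α ||u||_{H^1}² for every u ∈ H^1_0.
The interval has length L = 1/3, and Poincaré/coercivity depend only on L. Here a(u, u) = ∫(u')² + (-69)·∫u².
Here c = -69 < 0 with |c| < (π/L)² = 9*π^2, so coercivity still holds. The condition a(u,u) ≥ α||u||_{H^1}² reads (1−α)∫(u')² ≥ (α−c)∫u². Any admissible α is ≤ 1 (rapidly oscillating u have ∫u²/∫(u')² → 0), and α = 1 would force 0 ≥ (1−c)∫u², impossible since c < 1; so 1−α > 0. By the sharp Poincaré inequality on H^1_0 of an interval of length L, ∫(u')² ≥ (π/L)²∫u² with equality for the first sine mode sin(π(x−x₀)/L) (x₀ the left endpoint), so the inequality holds for all u iff (1−α)(π/L)² ≥ α − c, i.e. α ≤ ((π/L)² + c)/((π/L)² + 1) = (1 + c(L/π)²)/(1 + (L/π)²). (Direct route, valid since c ≤ 0: Poincaré gives c∫u² ≥ c(L/π)²∫(u')², so a(u,u) ≥ (1 + c(L/π)²)∫(u')², while ||u||_{H^1}² ≤ (1 + (L/π)²)∫(u')²; dividing yields the same α.) With (π/L)² = 9*π^2 and c = -69, the largest admissible constant is α = ((π/L)² + c)/((π/L)² + 1).
Simplifying, α = 3*(-23 + 3*π^2)/(1 + 9*π^2).


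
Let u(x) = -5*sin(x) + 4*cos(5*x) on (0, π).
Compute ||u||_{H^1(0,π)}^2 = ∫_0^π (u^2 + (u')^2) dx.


||u||_{H^1(0,π)}^2 = 233*π

u'(x) = -20*sin(5*x) - 5*cos(x).
Expand u² and (u')² and integrate term by term on (0, π), using: for integers n ≥ 1, ∫_0^π sin²(nx) dx = ∫_0^π cos²(nx) dx = π/2; for n ≠ n', ∫_0^π sin(nx)sin(n'x) dx = ∫_0^π cos(nx)cos(n'x) dx = 0; and by product-to-sum, ∫_0^π sin(nx)cos(n'x) dx = ½∫_0^π [sin((n+n')x) + sin((n−n')x)] dx, which is 0 when n+n' is even and 2n/(n²−n'²) when n+n' is odd (it need not vanish on (0, π)).
  u² squared terms: (-5)²·∫sin(x)² dx = 25·π/2 = 25*π/2;  (4)²·∫cos(5x)² dx = 16·π/2 = 8*π.
  u² cross terms: 2·(-5)·(4)·∫sin(x)·cos(5x) dx = -40·(0) = 0.
  So ∫_0^π u² dx = 25*π/2 + 8*π + 0 = 41*π/2.
  (u')² squared terms: (-20)²·∫sin(5x)² dx = 400·π/2 = 200*π;  (-5)²·∫cos(x)² dx = 25·π/2 = 25*π/2.
  (u')² cross terms: 2·(-20)·(-5)·∫sin(5x)·cos(x) dx = 200·(0) = 0.
  So ∫_0^π (u')² dx = 200*π + 25*π/2 + 0 = 425*π/2.
||u||_{H^1}^2 = (41*π/2) + (425*π/2) = 233*π.


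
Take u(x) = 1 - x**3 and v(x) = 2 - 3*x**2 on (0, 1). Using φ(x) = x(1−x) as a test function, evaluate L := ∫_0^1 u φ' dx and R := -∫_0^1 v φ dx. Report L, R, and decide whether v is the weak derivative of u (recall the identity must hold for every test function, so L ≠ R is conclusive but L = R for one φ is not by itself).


LHS = 3/20, RHS = -11/60. No, v is not the weak derivative of u.

u(x) = 1 - x**3, classical derivative u'(x) = -3*x**2.
φ(x) = x(1−x), so φ'(x) = 1 - 2*x.
Note φ(0) = φ(1) = 0, so the boundary term u·φ vanishes.
LHS = ∫_0^1 u(x) φ'(x) dx = ∫_0^1 (2*x^4 - x^3 - 2*x + 1) dx. Term by term:
  ∫_0^1 2*x^4 dx = 2/5;  ∫_0^1 -x^3 dx = -1/4;  ∫_0^1 -2*x dx = -1;
  ∫_0^1 1 dx = 1.
Sum: 2/5 − 1/4 − 1 + 1 = 3/20.
So LHS = 3/20.
∫_0^1 v(x) φ(x) dx = ∫_0^1 (3*x^4 - 3*x^3 - 2*x^2 + 2*x) dx. Term by term:
  ∫_0^1 3*x^4 dx = 3/5;  ∫_0^1 -3*x^3 dx = -3/4;  ∫_0^1 -2*x^2 dx = -2/3;
  ∫_0^1 2*x dx = 1.
Sum: 3/5 − 3/4 − 2/3 + 1 = 11/60.
So RHS = -∫_0^1 v(x) φ(x) dx = -11/60.
LHS − RHS = 1/3 ≠ 0, so the identity fails.
(For a valid weak derivative the identity must hold for EVERY test function, in particular this one. The failure shows v is NOT the weak derivative of u.)
Correct weak derivative would be u'(x) = -3*x**2.
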